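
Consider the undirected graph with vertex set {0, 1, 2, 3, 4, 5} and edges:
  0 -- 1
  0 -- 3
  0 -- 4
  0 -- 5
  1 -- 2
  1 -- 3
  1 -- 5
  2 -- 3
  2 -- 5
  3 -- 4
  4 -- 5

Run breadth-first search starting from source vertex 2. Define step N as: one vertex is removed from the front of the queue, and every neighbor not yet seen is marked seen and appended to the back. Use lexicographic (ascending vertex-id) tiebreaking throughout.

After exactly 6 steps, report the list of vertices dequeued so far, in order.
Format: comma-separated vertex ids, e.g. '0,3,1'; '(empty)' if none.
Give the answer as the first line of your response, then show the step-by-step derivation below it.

2,1,3,5,0,4

step 1: dequeue 2; queue=[1,3,5]; order=2
step 2: dequeue 1; queue=[3,5,0]; order=2,1
step 3: dequeue 3; queue=[5,0,4]; order=2,1,3
step 4: dequeue 5; queue=[0,4]; order=2,1,3,5
step 5: dequeue 0; queue=[4]; order=2,1,3,5,0
step 6: dequeue 4; queue=[(empty)]; order=2,1,3,5,0,4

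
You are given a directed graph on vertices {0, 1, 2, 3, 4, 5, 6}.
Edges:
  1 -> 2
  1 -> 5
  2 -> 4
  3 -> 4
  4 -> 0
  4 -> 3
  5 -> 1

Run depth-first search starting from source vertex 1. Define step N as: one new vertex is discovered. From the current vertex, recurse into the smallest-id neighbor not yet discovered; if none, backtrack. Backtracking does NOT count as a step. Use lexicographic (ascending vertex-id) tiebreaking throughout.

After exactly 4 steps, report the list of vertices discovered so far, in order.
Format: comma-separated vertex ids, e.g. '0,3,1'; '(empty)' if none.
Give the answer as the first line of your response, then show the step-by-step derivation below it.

1,2,4,0

step 1: discover 1; path=1; order=1
step 2: discover 2; path=1>2; order=1,2
step 3: discover 4; path=1>2>4; order=1,2,4
step 4: discover 0; path=1>2>4>0; order=1,2,4,0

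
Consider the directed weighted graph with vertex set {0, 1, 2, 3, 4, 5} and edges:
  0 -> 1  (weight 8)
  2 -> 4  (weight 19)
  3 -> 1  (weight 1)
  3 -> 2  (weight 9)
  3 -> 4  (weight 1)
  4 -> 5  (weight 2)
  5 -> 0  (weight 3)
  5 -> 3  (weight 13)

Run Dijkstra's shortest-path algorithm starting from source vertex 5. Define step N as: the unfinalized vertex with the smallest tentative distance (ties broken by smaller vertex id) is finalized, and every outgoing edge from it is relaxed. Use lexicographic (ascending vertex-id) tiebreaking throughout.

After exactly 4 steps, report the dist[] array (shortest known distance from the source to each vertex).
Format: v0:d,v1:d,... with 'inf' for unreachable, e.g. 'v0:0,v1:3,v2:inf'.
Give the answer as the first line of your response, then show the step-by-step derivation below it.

v0:3,v1:11,v2:22,v3:13,v4:14,v5:0

step 1: dist = v0:3,v1:inf,v2:inf,v3:13,v4:inf,v5:0
step 2: dist = v0:3,v1:11,v2:inf,v3:13,v4:inf,v5:0
step 3: dist = v0:3,v1:11,v2:inf,v3:13,v4:inf,v5:0
step 4: dist = v0:3,v1:11,v2:22,v3:13,v4:14,v5:0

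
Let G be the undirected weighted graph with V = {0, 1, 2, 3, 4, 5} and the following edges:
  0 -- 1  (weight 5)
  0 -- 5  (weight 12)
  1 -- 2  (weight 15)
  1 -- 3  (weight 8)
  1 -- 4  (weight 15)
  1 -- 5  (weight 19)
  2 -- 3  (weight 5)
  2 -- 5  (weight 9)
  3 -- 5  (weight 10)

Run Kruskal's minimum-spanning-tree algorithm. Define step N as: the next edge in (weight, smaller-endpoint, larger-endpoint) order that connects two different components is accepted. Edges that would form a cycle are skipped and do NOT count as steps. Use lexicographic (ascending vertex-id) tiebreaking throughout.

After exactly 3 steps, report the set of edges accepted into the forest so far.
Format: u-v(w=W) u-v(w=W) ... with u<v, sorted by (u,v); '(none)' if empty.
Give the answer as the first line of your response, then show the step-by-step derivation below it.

0-1(w=5) 1-3(w=8) 2-3(w=5)

step 1: add edge 0-1 (w=5); MST = {0-1(w=5)}
step 2: add edge 2-3 (w=5); MST = {0-1(w=5) 2-3(w=5)}
step 3: add edge 1-3 (w=8); MST = {0-1(w=5) 1-3(w=8) 2-3(w=5)}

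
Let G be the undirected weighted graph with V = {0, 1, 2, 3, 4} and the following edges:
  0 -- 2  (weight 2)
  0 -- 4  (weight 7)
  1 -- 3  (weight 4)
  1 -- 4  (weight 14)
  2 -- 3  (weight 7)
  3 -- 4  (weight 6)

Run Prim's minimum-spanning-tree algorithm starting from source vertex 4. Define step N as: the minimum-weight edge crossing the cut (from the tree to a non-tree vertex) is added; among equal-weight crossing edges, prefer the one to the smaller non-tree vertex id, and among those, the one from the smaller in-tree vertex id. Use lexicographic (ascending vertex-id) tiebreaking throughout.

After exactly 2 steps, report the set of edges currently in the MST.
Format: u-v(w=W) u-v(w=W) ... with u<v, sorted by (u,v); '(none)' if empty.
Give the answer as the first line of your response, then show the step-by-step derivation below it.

1-3(w=4) 3-4(w=6)

step 1: add edge 3-4 (w=6); MST = {3-4(w=6)}
step 2: add edge 1-3 (w=4); MST = {1-3(w=4) 3-4(w=6)}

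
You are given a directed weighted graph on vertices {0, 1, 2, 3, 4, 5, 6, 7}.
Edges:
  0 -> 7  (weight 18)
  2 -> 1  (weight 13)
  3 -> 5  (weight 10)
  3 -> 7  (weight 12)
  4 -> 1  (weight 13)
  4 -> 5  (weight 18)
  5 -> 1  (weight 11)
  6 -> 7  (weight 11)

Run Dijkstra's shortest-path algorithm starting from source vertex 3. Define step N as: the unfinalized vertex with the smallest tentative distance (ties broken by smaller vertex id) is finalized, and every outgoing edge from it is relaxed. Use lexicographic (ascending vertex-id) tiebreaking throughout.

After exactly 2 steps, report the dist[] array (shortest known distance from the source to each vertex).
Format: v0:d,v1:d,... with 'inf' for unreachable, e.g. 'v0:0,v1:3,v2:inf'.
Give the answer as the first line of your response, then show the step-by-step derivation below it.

v0:inf,v1:21,v2:inf,v3:0,v4:inf,v5:10,v6:inf,v7:12

step 1: dist = v0:inf,v1:inf,v2:inf,v3:0,v4:inf,v5:10,v6:inf,v7:12
step 2: dist = v0:inf,v1:21,v2:inf,v3:0,v4:inf,v5:10,v6:inf,v7:12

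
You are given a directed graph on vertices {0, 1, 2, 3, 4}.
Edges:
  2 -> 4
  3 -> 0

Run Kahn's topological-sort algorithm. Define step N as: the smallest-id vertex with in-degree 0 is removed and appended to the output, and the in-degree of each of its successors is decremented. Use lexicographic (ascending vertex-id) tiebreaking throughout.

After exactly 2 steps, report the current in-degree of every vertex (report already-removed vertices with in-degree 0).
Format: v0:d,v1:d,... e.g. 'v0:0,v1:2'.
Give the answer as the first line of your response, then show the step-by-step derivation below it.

v0:1,v1:0,v2:0,v3:0,v4:0

step 1: output 1; order=[1]; indeg=(1,0,0,0,1)
step 2: output 2; order=[1,2]; indeg=(1,0,0,0,0)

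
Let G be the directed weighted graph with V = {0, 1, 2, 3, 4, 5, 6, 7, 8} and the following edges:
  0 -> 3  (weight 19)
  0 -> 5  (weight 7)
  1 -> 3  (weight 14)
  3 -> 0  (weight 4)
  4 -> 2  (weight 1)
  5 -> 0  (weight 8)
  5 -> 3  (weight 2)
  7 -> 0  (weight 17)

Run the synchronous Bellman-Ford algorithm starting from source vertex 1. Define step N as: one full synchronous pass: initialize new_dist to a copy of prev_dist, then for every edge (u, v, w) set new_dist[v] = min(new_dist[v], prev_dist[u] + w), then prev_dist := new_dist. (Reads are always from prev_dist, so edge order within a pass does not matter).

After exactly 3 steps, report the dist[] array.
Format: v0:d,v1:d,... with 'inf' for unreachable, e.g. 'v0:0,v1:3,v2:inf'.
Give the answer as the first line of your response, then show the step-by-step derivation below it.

v0:18,v1:0,v2:inf,v3:14,v4:inf,v5:25,v6:inf,v7:inf,v8:inf

step 1: dist = v0:inf,v1:0,v2:inf,v3:14,v4:inf,v5:inf,v6:inf,v7:inf,v8:inf
step 2: dist = v0:18,v1:0,v2:inf,v3:14,v4:inf,v5:inf,v6:inf,v7:inf,v8:inf
step 3: dist = v0:18,v1:0,v2:inf,v3:14,v4:inf,v5:25,v6:inf,v7:inf,v8:inf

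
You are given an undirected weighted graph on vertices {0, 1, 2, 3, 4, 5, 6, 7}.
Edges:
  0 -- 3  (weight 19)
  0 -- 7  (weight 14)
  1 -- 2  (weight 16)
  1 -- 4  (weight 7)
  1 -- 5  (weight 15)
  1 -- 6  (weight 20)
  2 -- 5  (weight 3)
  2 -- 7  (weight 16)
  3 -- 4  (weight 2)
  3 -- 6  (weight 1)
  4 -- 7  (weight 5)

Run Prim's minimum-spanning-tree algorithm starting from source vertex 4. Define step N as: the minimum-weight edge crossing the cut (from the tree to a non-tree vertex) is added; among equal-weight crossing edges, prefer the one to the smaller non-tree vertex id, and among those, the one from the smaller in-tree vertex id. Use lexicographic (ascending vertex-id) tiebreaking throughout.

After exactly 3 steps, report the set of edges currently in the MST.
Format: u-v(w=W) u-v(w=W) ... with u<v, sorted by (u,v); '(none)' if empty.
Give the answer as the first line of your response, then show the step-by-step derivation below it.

3-4(w=2) 3-6(w=1) 4-7(w=5)

step 1: add edge 3-4 (w=2); MST = {3-4(w=2)}
step 2: add edge 3-6 (w=1); MST = {3-4(w=2) 3-6(w=1)}
step 3: add edge 4-7 (w=5); MST = {3-4(w=2) 3-6(w=1) 4-7(w=5)}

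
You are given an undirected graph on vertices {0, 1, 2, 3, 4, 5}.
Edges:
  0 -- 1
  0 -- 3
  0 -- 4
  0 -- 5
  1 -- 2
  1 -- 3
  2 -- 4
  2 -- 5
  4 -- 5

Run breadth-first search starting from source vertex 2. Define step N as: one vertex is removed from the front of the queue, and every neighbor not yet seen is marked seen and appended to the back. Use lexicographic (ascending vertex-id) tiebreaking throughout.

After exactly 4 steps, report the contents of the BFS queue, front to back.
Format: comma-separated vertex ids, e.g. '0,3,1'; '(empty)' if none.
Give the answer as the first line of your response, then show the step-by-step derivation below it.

0,3

step 1: dequeue 2; queue=[1,4,5]; order=2
step 2: dequeue 1; queue=[4,5,0,3]; order=2,1
step 3: dequeue 4; queue=[5,0,3]; order=2,1,4
step 4: dequeue 5; queue=[0,3]; order=2,1,4,5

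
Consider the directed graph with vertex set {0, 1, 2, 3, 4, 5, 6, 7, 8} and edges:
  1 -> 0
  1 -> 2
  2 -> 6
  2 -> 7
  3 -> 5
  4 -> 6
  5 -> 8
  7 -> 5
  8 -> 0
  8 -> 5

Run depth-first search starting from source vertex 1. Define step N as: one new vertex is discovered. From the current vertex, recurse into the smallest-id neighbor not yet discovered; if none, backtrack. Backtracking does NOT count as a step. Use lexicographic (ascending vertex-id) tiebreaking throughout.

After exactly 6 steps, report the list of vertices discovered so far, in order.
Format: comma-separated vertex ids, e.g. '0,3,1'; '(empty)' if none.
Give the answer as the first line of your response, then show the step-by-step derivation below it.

1,0,2,6,7,5

step 1: discover 1; path=1; order=1
step 2: discover 0; path=1>0; order=1,0
step 3: discover 2; path=1>2; order=1,0,2
step 4: discover 6; path=1>2>6; order=1,0,2,6
step 5: discover 7; path=1>2>7; order=1,0,2,6,7
step 6: discover 5; path=1>2>7>5; order=1,0,2,6,7,5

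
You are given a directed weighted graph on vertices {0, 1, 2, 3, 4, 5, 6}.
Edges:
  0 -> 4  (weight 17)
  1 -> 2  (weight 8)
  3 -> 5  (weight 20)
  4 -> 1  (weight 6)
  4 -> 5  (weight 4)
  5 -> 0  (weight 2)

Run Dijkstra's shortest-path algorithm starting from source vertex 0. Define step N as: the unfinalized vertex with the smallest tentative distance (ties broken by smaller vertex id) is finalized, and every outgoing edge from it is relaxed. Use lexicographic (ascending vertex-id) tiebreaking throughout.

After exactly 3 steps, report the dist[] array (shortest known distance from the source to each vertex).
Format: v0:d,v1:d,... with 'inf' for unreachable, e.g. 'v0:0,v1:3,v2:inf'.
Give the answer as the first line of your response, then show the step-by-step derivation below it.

v0:0,v1:23,v2:inf,v3:inf,v4:17,v5:21,v6:inf

step 1: dist = v0:0,v1:inf,v2:inf,v3:inf,v4:17,v5:inf,v6:inf
step 2: dist = v0:0,v1:23,v2:inf,v3:inf,v4:17,v5:21,v6:inf
step 3: dist = v0:0,v1:23,v2:inf,v3:inf,v4:17,v5:21,v6:inf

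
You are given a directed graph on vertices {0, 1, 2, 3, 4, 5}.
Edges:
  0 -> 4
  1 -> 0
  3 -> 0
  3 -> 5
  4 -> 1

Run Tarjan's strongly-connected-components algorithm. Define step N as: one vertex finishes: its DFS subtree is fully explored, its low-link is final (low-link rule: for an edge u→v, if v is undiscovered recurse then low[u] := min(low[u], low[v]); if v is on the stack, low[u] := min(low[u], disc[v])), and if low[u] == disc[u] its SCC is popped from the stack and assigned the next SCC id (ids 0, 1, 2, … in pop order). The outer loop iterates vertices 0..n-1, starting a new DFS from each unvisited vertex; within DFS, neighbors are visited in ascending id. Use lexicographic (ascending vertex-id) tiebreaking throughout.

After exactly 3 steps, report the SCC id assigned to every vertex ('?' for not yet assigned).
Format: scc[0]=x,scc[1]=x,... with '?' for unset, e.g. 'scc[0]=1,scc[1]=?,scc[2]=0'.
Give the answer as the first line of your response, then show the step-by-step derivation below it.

scc[0]=0,scc[1]=0,scc[2]=?,scc[3]=?,scc[4]=0,scc[5]=?

step 1: low=(low[0]=0,low[1]=0,low[2]=?,low[3]=?,low[4]=1,low[5]=?); scc=(scc[0]=?,scc[1]=?,scc[2]=?,scc[3]=?,scc[4]=?,scc[5]=?)
step 2: low=(low[0]=0,low[1]=0,low[2]=?,low[3]=?,low[4]=0,low[5]=?); scc=(scc[0]=?,scc[1]=?,scc[2]=?,scc[3]=?,scc[4]=?,scc[5]=?)
step 3: low=(low[0]=0,low[1]=0,low[2]=?,low[3]=?,low[4]=0,low[5]=?); scc=(scc[0]=0,scc[1]=0,scc[2]=?,scc[3]=?,scc[4]=0,scc[5]=?)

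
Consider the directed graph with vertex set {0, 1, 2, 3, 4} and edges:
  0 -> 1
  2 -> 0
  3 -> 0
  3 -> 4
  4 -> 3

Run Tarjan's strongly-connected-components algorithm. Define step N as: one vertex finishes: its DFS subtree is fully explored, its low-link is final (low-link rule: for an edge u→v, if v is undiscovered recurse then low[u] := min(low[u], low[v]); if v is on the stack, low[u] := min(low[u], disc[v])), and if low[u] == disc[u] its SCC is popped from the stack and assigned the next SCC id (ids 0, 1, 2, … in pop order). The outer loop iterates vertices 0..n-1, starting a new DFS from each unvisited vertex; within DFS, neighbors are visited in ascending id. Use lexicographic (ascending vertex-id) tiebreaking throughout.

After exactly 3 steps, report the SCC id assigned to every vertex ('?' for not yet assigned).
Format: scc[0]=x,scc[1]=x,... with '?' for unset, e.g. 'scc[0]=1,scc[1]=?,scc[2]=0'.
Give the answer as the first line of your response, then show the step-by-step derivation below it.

scc[0]=1,scc[1]=0,scc[2]=2,scc[3]=?,scc[4]=?

step 1: low=(low[0]=0,low[1]=1,low[2]=?,low[3]=?,low[4]=?); scc=(scc[0]=?,scc[1]=0,scc[2]=?,scc[3]=?,scc[4]=?)
step 2: low=(low[0]=0,low[1]=1,low[2]=?,low[3]=?,low[4]=?); scc=(scc[0]=1,scc[1]=0,scc[2]=?,scc[3]=?,scc[4]=?)
step 3: low=(low[0]=0,low[1]=1,low[2]=2,low[3]=?,low[4]=?); scc=(scc[0]=1,scc[1]=0,scc[2]=2,scc[3]=?,scc[4]=?)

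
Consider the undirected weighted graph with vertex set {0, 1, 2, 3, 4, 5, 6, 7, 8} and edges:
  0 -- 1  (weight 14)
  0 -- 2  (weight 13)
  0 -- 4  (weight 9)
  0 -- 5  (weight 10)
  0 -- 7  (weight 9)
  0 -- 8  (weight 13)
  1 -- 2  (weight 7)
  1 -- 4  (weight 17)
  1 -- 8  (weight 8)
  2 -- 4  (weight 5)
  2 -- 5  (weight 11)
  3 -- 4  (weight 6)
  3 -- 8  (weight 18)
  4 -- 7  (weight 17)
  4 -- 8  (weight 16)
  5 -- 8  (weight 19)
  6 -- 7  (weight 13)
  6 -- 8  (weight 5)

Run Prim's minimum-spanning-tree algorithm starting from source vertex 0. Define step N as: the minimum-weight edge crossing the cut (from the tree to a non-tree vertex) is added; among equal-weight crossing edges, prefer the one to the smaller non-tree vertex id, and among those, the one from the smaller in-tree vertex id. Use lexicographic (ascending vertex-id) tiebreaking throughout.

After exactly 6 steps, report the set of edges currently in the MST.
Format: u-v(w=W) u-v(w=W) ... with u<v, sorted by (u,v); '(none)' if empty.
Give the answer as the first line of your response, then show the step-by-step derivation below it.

0-4(w=9) 1-2(w=7) 1-8(w=8) 2-4(w=5) 3-4(w=6) 6-8(w=5)

step 1: add edge 0-4 (w=9); MST = {0-4(w=9)}
step 2: add edge 2-4 (w=5); MST = {0-4(w=9) 2-4(w=5)}
step 3: add edge 3-4 (w=6); MST = {0-4(w=9) 2-4(w=5) 3-4(w=6)}
step 4: add edge 1-2 (w=7); MST = {0-4(w=9) 1-2(w=7) 2-4(w=5) 3-4(w=6)}
step 5: add edge 1-8 (w=8); MST = {0-4(w=9) 1-2(w=7) 1-8(w=8) 2-4(w=5) 3-4(w=6)}
step 6: add edge 6-8 (w=5); MST = {0-4(w=9) 1-2(w=7) 1-8(w=8) 2-4(w=5) 3-4(w=6) 6-8(w=5)}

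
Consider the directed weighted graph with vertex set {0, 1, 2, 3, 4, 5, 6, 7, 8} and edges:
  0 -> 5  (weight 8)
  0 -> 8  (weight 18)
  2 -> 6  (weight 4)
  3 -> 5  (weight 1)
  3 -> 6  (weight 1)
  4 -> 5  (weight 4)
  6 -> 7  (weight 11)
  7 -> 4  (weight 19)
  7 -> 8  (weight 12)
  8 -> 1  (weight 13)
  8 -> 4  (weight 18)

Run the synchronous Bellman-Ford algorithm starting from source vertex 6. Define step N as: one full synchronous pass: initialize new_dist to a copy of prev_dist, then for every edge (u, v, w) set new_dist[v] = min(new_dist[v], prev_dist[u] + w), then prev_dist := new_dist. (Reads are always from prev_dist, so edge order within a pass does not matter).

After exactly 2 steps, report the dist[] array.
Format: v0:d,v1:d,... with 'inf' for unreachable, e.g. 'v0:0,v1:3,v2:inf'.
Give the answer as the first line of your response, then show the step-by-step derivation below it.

v0:inf,v1:inf,v2:inf,v3:inf,v4:30,v5:inf,v6:0,v7:11,v8:23

step 1: dist = v0:inf,v1:inf,v2:inf,v3:inf,v4:inf,v5:inf,v6:0,v7:11,v8:inf
step 2: dist = v0:inf,v1:inf,v2:inf,v3:inf,v4:30,v5:inf,v6:0,v7:11,v8:23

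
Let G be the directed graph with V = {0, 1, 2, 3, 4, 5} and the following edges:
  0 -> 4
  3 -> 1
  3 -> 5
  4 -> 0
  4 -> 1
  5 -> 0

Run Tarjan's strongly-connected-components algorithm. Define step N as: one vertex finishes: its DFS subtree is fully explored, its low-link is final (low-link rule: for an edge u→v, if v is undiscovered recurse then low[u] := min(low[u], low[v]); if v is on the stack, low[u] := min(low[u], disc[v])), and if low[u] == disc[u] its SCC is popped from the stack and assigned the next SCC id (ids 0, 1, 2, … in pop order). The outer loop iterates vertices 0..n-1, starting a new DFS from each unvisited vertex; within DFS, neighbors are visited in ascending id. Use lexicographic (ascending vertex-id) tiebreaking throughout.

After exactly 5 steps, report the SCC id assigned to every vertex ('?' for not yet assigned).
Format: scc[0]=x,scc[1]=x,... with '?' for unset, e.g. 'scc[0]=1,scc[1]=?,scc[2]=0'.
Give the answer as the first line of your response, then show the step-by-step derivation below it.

scc[0]=1,scc[1]=0,scc[2]=2,scc[3]=?,scc[4]=1,scc[5]=3

step 1: low=(low[0]=0,low[1]=2,low[2]=?,low[3]=?,low[4]=0,low[5]=?); scc=(scc[0]=?,scc[1]=0,scc[2]=?,scc[3]=?,scc[4]=?,scc[5]=?)
step 2: low=(low[0]=0,low[1]=2,low[2]=?,low[3]=?,low[4]=0,low[5]=?); scc=(scc[0]=?,scc[1]=0,scc[2]=?,scc[3]=?,scc[4]=?,scc[5]=?)
step 3: low=(low[0]=0,low[1]=2,low[2]=?,low[3]=?,low[4]=0,low[5]=?); scc=(scc[0]=1,scc[1]=0,scc[2]=?,scc[3]=?,scc[4]=1,scc[5]=?)
step 4: low=(low[0]=0,low[1]=2,low[2]=3,low[3]=?,low[4]=0,low[5]=?); scc=(scc[0]=1,scc[1]=0,scc[2]=2,scc[3]=?,scc[4]=1,scc[5]=?)
step 5: low=(low[0]=0,low[1]=2,low[2]=3,low[3]=4,low[4]=0,low[5]=5); scc=(scc[0]=1,scc[1]=0,scc[2]=2,scc[3]=?,scc[4]=1,scc[5]=3)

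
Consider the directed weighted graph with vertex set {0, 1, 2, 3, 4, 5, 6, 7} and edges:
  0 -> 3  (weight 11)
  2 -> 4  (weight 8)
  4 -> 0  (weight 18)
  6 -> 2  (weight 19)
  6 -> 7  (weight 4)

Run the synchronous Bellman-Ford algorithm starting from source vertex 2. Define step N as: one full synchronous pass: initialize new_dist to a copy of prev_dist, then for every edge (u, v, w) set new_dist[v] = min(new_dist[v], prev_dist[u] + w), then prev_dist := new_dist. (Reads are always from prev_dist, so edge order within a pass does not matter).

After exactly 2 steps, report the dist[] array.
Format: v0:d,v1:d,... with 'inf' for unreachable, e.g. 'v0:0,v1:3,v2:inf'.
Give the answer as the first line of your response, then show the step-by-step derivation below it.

v0:26,v1:inf,v2:0,v3:inf,v4:8,v5:inf,v6:inf,v7:inf

step 1: dist = v0:inf,v1:inf,v2:0,v3:inf,v4:8,v5:inf,v6:inf,v7:inf
step 2: dist = v0:26,v1:inf,v2:0,v3:inf,v4:8,v5:inf,v6:inf,v7:inf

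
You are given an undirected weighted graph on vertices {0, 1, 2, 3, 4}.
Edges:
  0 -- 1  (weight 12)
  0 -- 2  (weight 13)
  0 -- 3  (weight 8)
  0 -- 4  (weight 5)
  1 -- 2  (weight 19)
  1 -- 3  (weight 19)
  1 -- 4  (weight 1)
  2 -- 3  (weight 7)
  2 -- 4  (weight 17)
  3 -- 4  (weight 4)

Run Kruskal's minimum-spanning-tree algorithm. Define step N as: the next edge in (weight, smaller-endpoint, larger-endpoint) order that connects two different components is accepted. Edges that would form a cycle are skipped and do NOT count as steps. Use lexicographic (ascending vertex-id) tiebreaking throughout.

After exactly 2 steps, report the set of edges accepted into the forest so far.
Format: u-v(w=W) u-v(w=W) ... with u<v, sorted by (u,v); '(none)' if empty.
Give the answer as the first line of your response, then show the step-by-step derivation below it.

1-4(w=1) 3-4(w=4)

step 1: add edge 1-4 (w=1); MST = {1-4(w=1)}
step 2: add edge 3-4 (w=4); MST = {1-4(w=1) 3-4(w=4)}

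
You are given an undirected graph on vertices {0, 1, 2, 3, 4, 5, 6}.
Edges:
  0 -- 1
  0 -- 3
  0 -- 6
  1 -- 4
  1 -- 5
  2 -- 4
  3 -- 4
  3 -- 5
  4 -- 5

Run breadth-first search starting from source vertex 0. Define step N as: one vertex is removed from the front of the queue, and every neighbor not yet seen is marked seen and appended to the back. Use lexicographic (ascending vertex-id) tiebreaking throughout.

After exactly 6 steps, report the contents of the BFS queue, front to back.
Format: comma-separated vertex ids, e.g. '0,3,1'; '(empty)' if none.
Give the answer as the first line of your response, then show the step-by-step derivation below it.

2

step 1: dequeue 0; queue=[1,3,6]; order=0
step 2: dequeue 1; queue=[3,6,4,5]; order=0,1
step 3: dequeue 3; queue=[6,4,5]; order=0,1,3
step 4: dequeue 6; queue=[4,5]; order=0,1,3,6
step 5: dequeue 4; queue=[5,2]; order=0,1,3,6,4
step 6: dequeue 5; queue=[2]; order=0,1,3,6,4,5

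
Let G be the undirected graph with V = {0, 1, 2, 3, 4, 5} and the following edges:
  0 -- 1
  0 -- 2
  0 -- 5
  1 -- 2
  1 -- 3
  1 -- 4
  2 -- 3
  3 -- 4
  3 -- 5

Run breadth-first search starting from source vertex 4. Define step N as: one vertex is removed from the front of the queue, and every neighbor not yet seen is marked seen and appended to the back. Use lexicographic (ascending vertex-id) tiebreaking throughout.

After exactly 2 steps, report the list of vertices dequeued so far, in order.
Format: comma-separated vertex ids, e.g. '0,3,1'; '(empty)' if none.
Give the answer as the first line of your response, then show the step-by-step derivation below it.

4,1

step 1: dequeue 4; queue=[1,3]; order=4
step 2: dequeue 1; queue=[3,0,2]; order=4,1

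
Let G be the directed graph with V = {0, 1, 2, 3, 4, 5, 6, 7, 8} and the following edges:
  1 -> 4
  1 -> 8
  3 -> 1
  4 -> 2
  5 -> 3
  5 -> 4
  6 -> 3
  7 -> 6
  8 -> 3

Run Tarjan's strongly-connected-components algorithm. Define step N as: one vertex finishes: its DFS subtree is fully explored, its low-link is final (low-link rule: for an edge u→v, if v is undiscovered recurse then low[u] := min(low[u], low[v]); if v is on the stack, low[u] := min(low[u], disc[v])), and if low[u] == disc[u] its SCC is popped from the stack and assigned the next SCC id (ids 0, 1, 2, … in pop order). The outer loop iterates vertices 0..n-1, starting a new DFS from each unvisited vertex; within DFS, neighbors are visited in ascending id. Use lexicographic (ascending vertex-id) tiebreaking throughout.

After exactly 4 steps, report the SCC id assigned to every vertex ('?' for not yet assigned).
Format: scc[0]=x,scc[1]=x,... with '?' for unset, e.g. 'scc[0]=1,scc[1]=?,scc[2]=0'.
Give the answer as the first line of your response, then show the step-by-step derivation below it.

scc[0]=0,scc[1]=?,scc[2]=1,scc[3]=?,scc[4]=2,scc[5]=?,scc[6]=?,scc[7]=?,scc[8]=?

step 1: low=(low[0]=0,low[1]=?,low[2]=?,low[3]=?,low[4]=?,low[5]=?,low[6]=?,low[7]=?,low[8]=?); scc=(scc[0]=0,scc[1]=?,scc[2]=?,scc[3]=?,scc[4]=?,scc[5]=?,scc[6]=?,scc[7]=?,scc[8]=?)
step 2: low=(low[0]=0,low[1]=1,low[2]=3,low[3]=?,low[4]=2,low[5]=?,low[6]=?,low[7]=?,low[8]=?); scc=(scc[0]=0,scc[1]=?,scc[2]=1,scc[3]=?,scc[4]=?,scc[5]=?,scc[6]=?,scc[7]=?,scc[8]=?)
step 3: low=(low[0]=0,low[1]=1,low[2]=3,low[3]=?,low[4]=2,low[5]=?,low[6]=?,low[7]=?,low[8]=?); scc=(scc[0]=0,scc[1]=?,scc[2]=1,scc[3]=?,scc[4]=2,scc[5]=?,scc[6]=?,scc[7]=?,scc[8]=?)
step 4: low=(low[0]=0,low[1]=1,low[2]=3,low[3]=1,low[4]=2,low[5]=?,low[6]=?,low[7]=?,low[8]=4); scc=(scc[0]=0,scc[1]=?,scc[2]=1,scc[3]=?,scc[4]=2,scc[5]=?,scc[6]=?,scc[7]=?,scc[8]=?)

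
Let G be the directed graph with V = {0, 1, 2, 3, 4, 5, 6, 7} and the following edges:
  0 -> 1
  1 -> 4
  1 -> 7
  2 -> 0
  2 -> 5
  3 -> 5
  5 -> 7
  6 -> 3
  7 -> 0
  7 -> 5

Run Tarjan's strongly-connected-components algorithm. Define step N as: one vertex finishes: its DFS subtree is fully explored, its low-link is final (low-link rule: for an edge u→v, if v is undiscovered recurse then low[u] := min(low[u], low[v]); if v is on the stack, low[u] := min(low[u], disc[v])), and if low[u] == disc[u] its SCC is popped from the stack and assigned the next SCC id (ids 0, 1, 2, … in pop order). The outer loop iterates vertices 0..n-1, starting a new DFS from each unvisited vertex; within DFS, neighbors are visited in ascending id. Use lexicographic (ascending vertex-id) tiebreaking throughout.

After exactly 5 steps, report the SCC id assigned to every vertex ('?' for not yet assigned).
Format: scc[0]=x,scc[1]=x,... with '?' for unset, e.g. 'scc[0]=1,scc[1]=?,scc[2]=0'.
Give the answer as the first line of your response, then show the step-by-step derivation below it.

scc[0]=1,scc[1]=1,scc[2]=?,scc[3]=?,scc[4]=0,scc[5]=1,scc[6]=?,scc[7]=1

step 1: low=(low[0]=0,low[1]=1,low[2]=?,low[3]=?,low[4]=2,low[5]=?,low[6]=?,low[7]=?); scc=(scc[0]=?,scc[1]=?,scc[2]=?,scc[3]=?,scc[4]=0,scc[5]=?,scc[6]=?,scc[7]=?)
step 2: low=(low[0]=0,low[1]=1,low[2]=?,low[3]=?,low[4]=2,low[5]=3,low[6]=?,low[7]=0); scc=(scc[0]=?,scc[1]=?,scc[2]=?,scc[3]=?,scc[4]=0,scc[5]=?,scc[6]=?,scc[7]=?)
step 3: low=(low[0]=0,low[1]=1,low[2]=?,low[3]=?,low[4]=2,low[5]=3,low[6]=?,low[7]=0); scc=(scc[0]=?,scc[1]=?,scc[2]=?,scc[3]=?,scc[4]=0,scc[5]=?,scc[6]=?,scc[7]=?)
step 4: low=(low[0]=0,low[1]=0,low[2]=?,low[3]=?,low[4]=2,low[5]=3,low[6]=?,low[7]=0); scc=(scc[0]=?,scc[1]=?,scc[2]=?,scc[3]=?,scc[4]=0,scc[5]=?,scc[6]=?,scc[7]=?)
step 5: low=(low[0]=0,low[1]=0,low[2]=?,low[3]=?,low[4]=2,low[5]=3,low[6]=?,low[7]=0); scc=(scc[0]=1,scc[1]=1,scc[2]=?,scc[3]=?,scc[4]=0,scc[5]=1,scc[6]=?,scc[7]=1)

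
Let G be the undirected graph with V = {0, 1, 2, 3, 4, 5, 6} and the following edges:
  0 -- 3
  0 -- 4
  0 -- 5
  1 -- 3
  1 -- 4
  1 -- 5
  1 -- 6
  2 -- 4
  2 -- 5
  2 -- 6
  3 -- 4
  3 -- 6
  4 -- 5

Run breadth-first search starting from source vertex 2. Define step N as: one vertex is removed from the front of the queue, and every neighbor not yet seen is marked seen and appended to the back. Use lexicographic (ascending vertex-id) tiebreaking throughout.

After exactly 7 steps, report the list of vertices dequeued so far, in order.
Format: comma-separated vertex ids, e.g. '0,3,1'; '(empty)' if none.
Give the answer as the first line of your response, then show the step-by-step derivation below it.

2,4,5,6,0,1,3

step 1: dequeue 2; queue=[4,5,6]; order=2
step 2: dequeue 4; queue=[5,6,0,1,3]; order=2,4
step 3: dequeue 5; queue=[6,0,1,3]; order=2,4,5
step 4: dequeue 6; queue=[0,1,3]; order=2,4,5,6
step 5: dequeue 0; queue=[1,3]; order=2,4,5,6,0
step 6: dequeue 1; queue=[3]; order=2,4,5,6,0,1
step 7: dequeue 3; queue=[(empty)]; order=2,4,5,6,0,1,3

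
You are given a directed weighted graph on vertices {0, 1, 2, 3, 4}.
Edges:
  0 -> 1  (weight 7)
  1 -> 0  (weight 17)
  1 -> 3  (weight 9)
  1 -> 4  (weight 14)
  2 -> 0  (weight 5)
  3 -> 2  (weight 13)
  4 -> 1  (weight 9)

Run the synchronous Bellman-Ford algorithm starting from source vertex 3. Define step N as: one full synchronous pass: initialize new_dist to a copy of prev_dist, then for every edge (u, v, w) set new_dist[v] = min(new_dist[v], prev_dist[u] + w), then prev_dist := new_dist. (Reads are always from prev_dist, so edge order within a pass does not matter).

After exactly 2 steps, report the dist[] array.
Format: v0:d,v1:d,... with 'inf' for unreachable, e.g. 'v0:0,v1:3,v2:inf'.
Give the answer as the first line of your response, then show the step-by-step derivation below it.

v0:18,v1:inf,v2:13,v3:0,v4:inf

step 1: dist = v0:inf,v1:inf,v2:13,v3:0,v4:inf
step 2: dist = v0:18,v1:inf,v2:13,v3:0,v4:inf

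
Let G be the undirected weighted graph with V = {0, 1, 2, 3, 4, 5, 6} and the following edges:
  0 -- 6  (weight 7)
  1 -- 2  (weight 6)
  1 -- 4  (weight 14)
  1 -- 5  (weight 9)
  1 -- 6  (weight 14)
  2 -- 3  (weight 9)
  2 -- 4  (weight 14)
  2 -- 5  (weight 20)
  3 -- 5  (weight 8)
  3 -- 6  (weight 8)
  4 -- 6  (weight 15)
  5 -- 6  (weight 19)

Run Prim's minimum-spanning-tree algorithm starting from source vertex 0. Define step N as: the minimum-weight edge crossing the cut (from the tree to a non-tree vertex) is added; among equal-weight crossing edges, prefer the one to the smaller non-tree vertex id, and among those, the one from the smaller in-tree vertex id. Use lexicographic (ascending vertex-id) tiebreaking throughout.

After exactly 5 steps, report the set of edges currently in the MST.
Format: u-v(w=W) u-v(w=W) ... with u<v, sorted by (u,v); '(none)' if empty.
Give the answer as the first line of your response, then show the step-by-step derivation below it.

0-6(w=7) 1-2(w=6) 1-5(w=9) 3-5(w=8) 3-6(w=8)

step 1: add edge 0-6 (w=7); MST = {0-6(w=7)}
step 2: add edge 3-6 (w=8); MST = {0-6(w=7) 3-6(w=8)}
step 3: add edge 3-5 (w=8); MST = {0-6(w=7) 3-5(w=8) 3-6(w=8)}
step 4: add edge 1-5 (w=9); MST = {0-6(w=7) 1-5(w=9) 3-5(w=8) 3-6(w=8)}
step 5: add edge 1-2 (w=6); MST = {0-6(w=7) 1-2(w=6) 1-5(w=9) 3-5(w=8) 3-6(w=8)}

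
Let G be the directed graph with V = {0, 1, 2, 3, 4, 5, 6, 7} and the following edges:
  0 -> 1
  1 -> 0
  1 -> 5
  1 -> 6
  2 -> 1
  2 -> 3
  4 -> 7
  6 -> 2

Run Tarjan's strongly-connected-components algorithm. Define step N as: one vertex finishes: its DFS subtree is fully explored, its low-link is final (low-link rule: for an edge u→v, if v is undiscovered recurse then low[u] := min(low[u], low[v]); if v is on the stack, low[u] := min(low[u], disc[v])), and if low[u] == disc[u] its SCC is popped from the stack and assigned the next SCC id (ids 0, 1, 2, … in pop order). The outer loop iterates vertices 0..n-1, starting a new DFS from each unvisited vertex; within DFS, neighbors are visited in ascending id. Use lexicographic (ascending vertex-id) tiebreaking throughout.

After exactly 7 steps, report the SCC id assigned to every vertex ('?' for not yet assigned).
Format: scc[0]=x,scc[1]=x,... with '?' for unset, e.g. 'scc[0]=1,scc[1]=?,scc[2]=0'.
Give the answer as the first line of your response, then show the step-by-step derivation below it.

scc[0]=2,scc[1]=2,scc[2]=2,scc[3]=1,scc[4]=?,scc[5]=0,scc[6]=2,scc[7]=3

step 1: low=(low[0]=0,low[1]=0,low[2]=?,low[3]=?,low[4]=?,low[5]=2,low[6]=?,low[7]=?); scc=(scc[0]=?,scc[1]=?,scc[2]=?,scc[3]=?,scc[4]=?,scc[5]=0,scc[6]=?,scc[7]=?)
step 2: low=(low[0]=0,low[1]=0,low[2]=1,low[3]=5,low[4]=?,low[5]=2,low[6]=3,low[7]=?); scc=(scc[0]=?,scc[1]=?,scc[2]=?,scc[3]=1,scc[4]=?,scc[5]=0,scc[6]=?,scc[7]=?)
step 3: low=(low[0]=0,low[1]=0,low[2]=1,low[3]=5,low[4]=?,low[5]=2,low[6]=3,low[7]=?); scc=(scc[0]=?,scc[1]=?,scc[2]=?,scc[3]=1,scc[4]=?,scc[5]=0,scc[6]=?,scc[7]=?)
step 4: low=(low[0]=0,low[1]=0,low[2]=1,low[3]=5,low[4]=?,low[5]=2,low[6]=1,low[7]=?); scc=(scc[0]=?,scc[1]=?,scc[2]=?,scc[3]=1,scc[4]=?,scc[5]=0,scc[6]=?,scc[7]=?)
step 5: low=(low[0]=0,low[1]=0,low[2]=1,low[3]=5,low[4]=?,low[5]=2,low[6]=1,low[7]=?); scc=(scc[0]=?,scc[1]=?,scc[2]=?,scc[3]=1,scc[4]=?,scc[5]=0,scc[6]=?,scc[7]=?)
step 6: low=(low[0]=0,low[1]=0,low[2]=1,low[3]=5,low[4]=?,low[5]=2,low[6]=1,low[7]=?); scc=(scc[0]=2,scc[1]=2,scc[2]=2,scc[3]=1,scc[4]=?,scc[5]=0,scc[6]=2,scc[7]=?)
step 7: low=(low[0]=0,low[1]=0,low[2]=1,low[3]=5,low[4]=6,low[5]=2,low[6]=1,low[7]=7); scc=(scc[0]=2,scc[1]=2,scc[2]=2,scc[3]=1,scc[4]=?,scc[5]=0,scc[6]=2,scc[7]=3)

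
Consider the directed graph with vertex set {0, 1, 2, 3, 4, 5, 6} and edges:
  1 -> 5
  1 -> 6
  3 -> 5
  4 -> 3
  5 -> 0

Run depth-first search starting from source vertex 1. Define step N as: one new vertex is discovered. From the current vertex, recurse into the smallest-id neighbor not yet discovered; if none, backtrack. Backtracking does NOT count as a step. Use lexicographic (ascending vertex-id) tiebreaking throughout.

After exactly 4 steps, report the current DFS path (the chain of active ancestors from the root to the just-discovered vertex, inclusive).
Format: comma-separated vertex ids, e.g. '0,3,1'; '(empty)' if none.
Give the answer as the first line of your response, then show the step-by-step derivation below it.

1,6

step 1: discover 1; path=1; order=1
step 2: discover 5; path=1>5; order=1,5
step 3: discover 0; path=1>5>0; order=1,5,0
step 4: discover 6; path=1>6; order=1,5,0,6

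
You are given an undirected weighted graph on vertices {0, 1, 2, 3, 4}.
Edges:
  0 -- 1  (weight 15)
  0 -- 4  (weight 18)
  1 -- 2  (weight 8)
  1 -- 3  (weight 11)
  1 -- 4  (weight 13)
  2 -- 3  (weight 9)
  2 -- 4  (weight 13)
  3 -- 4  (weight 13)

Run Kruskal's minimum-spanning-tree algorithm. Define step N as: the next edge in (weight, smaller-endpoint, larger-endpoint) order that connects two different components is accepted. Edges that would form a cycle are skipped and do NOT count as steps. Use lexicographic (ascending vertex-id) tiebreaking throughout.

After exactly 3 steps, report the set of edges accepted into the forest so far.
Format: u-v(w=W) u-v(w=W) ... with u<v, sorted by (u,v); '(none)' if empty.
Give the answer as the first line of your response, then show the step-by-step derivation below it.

1-2(w=8) 1-4(w=13) 2-3(w=9)

step 1: add edge 1-2 (w=8); MST = {1-2(w=8)}
step 2: add edge 2-3 (w=9); MST = {1-2(w=8) 2-3(w=9)}
step 3: add edge 1-4 (w=13); MST = {1-2(w=8) 1-4(w=13) 2-3(w=9)}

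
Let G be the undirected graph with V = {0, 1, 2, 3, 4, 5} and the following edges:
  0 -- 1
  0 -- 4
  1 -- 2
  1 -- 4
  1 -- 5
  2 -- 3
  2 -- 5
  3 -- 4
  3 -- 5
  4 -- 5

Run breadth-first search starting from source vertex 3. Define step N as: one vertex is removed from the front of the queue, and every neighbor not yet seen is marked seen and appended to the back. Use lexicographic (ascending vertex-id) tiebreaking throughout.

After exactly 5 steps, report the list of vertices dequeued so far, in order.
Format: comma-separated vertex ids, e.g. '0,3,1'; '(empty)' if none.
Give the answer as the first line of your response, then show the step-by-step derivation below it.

3,2,4,5,1

step 1: dequeue 3; queue=[2,4,5]; order=3
step 2: dequeue 2; queue=[4,5,1]; order=3,2
step 3: dequeue 4; queue=[5,1,0]; order=3,2,4
step 4: dequeue 5; queue=[1,0]; order=3,2,4,5
step 5: dequeue 1; queue=[0]; order=3,2,4,5,1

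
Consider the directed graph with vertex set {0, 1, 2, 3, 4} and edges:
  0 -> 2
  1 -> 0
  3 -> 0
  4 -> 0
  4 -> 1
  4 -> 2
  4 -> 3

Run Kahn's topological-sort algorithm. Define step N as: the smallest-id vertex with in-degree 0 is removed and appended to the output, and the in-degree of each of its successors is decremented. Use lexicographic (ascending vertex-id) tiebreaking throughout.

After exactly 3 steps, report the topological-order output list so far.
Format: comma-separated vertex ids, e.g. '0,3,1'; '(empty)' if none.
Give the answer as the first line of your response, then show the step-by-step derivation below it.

4,1,3

step 1: output 4; order=[4]; indeg=(2,0,1,0,0)
step 2: output 1; order=[4,1]; indeg=(1,0,1,0,0)
step 3: output 3; order=[4,1,3]; indeg=(0,0,1,0,0)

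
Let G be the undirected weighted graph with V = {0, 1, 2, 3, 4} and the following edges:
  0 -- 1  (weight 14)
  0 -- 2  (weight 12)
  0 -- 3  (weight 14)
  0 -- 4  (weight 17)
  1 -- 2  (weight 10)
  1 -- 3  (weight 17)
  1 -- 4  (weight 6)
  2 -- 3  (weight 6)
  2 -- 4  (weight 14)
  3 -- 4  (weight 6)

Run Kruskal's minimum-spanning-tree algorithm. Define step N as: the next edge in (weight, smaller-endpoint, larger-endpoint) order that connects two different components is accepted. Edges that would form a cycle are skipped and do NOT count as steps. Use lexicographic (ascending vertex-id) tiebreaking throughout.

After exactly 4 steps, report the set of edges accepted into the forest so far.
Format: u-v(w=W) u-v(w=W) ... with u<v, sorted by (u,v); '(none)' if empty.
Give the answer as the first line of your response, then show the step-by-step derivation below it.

0-2(w=12) 1-4(w=6) 2-3(w=6) 3-4(w=6)

step 1: add edge 1-4 (w=6); MST = {1-4(w=6)}
step 2: add edge 2-3 (w=6); MST = {1-4(w=6) 2-3(w=6)}
step 3: add edge 3-4 (w=6); MST = {1-4(w=6) 2-3(w=6) 3-4(w=6)}
step 4: add edge 0-2 (w=12); MST = {0-2(w=12) 1-4(w=6) 2-3(w=6) 3-4(w=6)}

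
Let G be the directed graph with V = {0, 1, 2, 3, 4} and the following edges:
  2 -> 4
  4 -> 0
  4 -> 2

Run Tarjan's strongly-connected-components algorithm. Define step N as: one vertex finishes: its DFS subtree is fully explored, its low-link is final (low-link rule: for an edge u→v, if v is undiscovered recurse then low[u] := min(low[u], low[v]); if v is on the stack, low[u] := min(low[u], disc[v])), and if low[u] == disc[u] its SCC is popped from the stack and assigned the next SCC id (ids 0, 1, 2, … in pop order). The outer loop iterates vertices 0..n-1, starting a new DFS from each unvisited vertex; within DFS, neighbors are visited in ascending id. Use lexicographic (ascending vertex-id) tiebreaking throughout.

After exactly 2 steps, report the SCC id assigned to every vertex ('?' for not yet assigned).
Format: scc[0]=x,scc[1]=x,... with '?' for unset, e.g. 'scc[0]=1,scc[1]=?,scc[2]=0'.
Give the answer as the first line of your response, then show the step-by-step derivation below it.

scc[0]=0,scc[1]=1,scc[2]=?,scc[3]=?,scc[4]=?

step 1: low=(low[0]=0,low[1]=?,low[2]=?,low[3]=?,low[4]=?); scc=(scc[0]=0,scc[1]=?,scc[2]=?,scc[3]=?,scc[4]=?)
step 2: low=(low[0]=0,low[1]=1,low[2]=?,low[3]=?,low[4]=?); scc=(scc[0]=0,scc[1]=1,scc[2]=?,scc[3]=?,scc[4]=?)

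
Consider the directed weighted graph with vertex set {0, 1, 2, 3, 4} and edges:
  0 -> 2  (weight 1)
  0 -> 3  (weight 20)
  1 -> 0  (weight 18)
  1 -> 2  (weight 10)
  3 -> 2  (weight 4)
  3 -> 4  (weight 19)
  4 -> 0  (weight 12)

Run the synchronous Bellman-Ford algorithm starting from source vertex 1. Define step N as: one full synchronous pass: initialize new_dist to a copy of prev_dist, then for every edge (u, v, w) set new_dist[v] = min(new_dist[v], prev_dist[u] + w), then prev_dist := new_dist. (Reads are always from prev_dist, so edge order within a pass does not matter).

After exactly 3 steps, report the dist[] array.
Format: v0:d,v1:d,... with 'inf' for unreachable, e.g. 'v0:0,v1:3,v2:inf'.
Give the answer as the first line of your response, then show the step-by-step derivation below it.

v0:18,v1:0,v2:10,v3:38,v4:57

step 1: dist = v0:18,v1:0,v2:10,v3:inf,v4:inf
step 2: dist = v0:18,v1:0,v2:10,v3:38,v4:inf
step 3: dist = v0:18,v1:0,v2:10,v3:38,v4:57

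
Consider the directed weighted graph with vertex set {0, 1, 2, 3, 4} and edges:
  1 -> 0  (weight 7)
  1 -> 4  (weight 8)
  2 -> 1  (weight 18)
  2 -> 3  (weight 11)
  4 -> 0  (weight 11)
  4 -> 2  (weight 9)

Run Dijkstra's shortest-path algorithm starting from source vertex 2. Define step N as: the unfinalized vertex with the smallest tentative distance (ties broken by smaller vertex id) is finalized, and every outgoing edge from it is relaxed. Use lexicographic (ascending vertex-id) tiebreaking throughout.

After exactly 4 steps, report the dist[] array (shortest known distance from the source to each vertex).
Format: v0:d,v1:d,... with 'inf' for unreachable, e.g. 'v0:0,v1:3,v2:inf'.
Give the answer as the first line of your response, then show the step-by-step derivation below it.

v0:25,v1:18,v2:0,v3:11,v4:26

step 1: dist = v0:inf,v1:18,v2:0,v3:11,v4:inf
step 2: dist = v0:inf,v1:18,v2:0,v3:11,v4:inf
step 3: dist = v0:25,v1:18,v2:0,v3:11,v4:26
step 4: dist = v0:25,v1:18,v2:0,v3:11,v4:26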